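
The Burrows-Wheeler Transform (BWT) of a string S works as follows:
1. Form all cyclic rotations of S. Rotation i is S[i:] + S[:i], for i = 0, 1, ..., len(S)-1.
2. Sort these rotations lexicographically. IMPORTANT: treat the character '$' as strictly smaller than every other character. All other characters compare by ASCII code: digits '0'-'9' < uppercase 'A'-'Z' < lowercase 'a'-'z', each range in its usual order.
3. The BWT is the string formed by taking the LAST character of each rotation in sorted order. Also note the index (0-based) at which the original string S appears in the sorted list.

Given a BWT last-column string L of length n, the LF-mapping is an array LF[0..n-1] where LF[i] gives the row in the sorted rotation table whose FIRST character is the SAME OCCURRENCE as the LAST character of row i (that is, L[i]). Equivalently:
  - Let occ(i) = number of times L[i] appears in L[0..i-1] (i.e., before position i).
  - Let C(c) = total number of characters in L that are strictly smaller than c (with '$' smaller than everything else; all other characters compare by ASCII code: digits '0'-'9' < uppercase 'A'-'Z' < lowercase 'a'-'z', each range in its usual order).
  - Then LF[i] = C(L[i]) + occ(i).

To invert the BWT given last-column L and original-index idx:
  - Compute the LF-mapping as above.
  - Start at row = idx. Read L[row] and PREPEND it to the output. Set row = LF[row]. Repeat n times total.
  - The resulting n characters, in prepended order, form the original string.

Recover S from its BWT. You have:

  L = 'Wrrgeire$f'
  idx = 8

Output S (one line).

Answer: refrigerW$

Derivation:
LF mapping: 1 7 8 5 2 6 9 3 0 4
Walk LF starting at row 8, prepending L[row]:
  step 1: row=8, L[8]='$', prepend. Next row=LF[8]=0
  step 2: row=0, L[0]='W', prepend. Next row=LF[0]=1
  step 3: row=1, L[1]='r', prepend. Next row=LF[1]=7
  step 4: row=7, L[7]='e', prepend. Next row=LF[7]=3
  step 5: row=3, L[3]='g', prepend. Next row=LF[3]=5
  step 6: row=5, L[5]='i', prepend. Next row=LF[5]=6
  step 7: row=6, L[6]='r', prepend. Next row=LF[6]=9
  step 8: row=9, L[9]='f', prepend. Next row=LF[9]=4
  step 9: row=4, L[4]='e', prepend. Next row=LF[4]=2
  step 10: row=2, L[2]='r', prepend. Next row=LF[2]=8
Reversed output: refrigerW$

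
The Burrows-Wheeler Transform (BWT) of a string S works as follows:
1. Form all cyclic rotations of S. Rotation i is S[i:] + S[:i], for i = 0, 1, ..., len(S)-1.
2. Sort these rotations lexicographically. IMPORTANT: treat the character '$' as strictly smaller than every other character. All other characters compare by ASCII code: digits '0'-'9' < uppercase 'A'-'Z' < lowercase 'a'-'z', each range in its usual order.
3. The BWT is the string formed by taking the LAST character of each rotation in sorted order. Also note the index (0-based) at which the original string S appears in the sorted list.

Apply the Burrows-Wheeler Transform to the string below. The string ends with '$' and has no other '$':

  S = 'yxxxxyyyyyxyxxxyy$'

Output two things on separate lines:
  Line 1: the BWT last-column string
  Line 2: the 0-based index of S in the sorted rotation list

Answer: yyyxxxyxxy$xyxyyyx
10

Derivation:
All 18 rotations (rotation i = S[i:]+S[:i]):
  rot[0] = yxxxxyyyyyxyxxxyy$
  rot[1] = xxxxyyyyyxyxxxyy$y
  rot[2] = xxxyyyyyxyxxxyy$yx
  rot[3] = xxyyyyyxyxxxyy$yxx
  rot[4] = xyyyyyxyxxxyy$yxxx
  rot[5] = yyyyyxyxxxyy$yxxxx
  rot[6] = yyyyxyxxxyy$yxxxxy
  rot[7] = yyyxyxxxyy$yxxxxyy
  rot[8] = yyxyxxxyy$yxxxxyyy
  rot[9] = yxyxxxyy$yxxxxyyyy
  rot[10] = xyxxxyy$yxxxxyyyyy
  rot[11] = yxxxyy$yxxxxyyyyyx
  rot[12] = xxxyy$yxxxxyyyyyxy
  rot[13] = xxyy$yxxxxyyyyyxyx
  rot[14] = xyy$yxxxxyyyyyxyxx
  rot[15] = yy$yxxxxyyyyyxyxxx
  rot[16] = y$yxxxxyyyyyxyxxxy
  rot[17] = $yxxxxyyyyyxyxxxyy
Sorted (with $ < everything):
  sorted[0] = $yxxxxyyyyyxyxxxyy  (last char: 'y')
  sorted[1] = xxxxyyyyyxyxxxyy$y  (last char: 'y')
  sorted[2] = xxxyy$yxxxxyyyyyxy  (last char: 'y')
  sorted[3] = xxxyyyyyxyxxxyy$yx  (last char: 'x')
  sorted[4] = xxyy$yxxxxyyyyyxyx  (last char: 'x')
  sorted[5] = xxyyyyyxyxxxyy$yxx  (last char: 'x')
  sorted[6] = xyxxxyy$yxxxxyyyyy  (last char: 'y')
  sorted[7] = xyy$yxxxxyyyyyxyxx  (last char: 'x')
  sorted[8] = xyyyyyxyxxxyy$yxxx  (last char: 'x')
  sorted[9] = y$yxxxxyyyyyxyxxxy  (last char: 'y')
  sorted[10] = yxxxxyyyyyxyxxxyy$  (last char: '$')
  sorted[11] = yxxxyy$yxxxxyyyyyx  (last char: 'x')
  sorted[12] = yxyxxxyy$yxxxxyyyy  (last char: 'y')
  sorted[13] = yy$yxxxxyyyyyxyxxx  (last char: 'x')
  sorted[14] = yyxyxxxyy$yxxxxyyy  (last char: 'y')
  sorted[15] = yyyxyxxxyy$yxxxxyy  (last char: 'y')
  sorted[16] = yyyyxyxxxyy$yxxxxy  (last char: 'y')
  sorted[17] = yyyyyxyxxxyy$yxxxx  (last char: 'x')
Last column: yyyxxxyxxy$xyxyyyx
Original string S is at sorted index 10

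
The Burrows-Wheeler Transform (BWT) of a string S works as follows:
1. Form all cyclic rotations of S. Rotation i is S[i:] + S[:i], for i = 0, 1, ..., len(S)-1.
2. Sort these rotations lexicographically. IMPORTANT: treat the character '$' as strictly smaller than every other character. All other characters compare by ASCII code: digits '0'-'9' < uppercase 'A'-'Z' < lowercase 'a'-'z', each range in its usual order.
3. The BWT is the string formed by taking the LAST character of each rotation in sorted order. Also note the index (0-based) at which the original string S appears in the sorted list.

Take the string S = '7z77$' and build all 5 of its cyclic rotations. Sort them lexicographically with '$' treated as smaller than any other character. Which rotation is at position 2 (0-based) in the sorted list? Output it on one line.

All 5 rotations (rotation i = S[i:]+S[:i]):
  rot[0] = 7z77$
  rot[1] = z77$7
  rot[2] = 77$7z
  rot[3] = 7$7z7
  rot[4] = $7z77
Sorted (with $ < everything):
  sorted[0] = $7z77
  sorted[1] = 7$7z7
  sorted[2] = 77$7z
  sorted[3] = 7z77$
  sorted[4] = z77$7
sorted[2] = 77$7z

Answer: 77$7z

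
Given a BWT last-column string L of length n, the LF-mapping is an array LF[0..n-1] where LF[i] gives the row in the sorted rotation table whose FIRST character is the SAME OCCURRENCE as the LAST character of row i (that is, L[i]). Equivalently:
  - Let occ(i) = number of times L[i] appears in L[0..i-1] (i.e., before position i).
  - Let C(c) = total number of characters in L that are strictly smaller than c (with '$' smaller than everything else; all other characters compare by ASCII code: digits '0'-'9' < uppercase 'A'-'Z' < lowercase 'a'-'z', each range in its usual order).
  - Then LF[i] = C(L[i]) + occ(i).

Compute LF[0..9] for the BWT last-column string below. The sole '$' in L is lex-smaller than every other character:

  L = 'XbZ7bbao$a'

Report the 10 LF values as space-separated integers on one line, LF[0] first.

Char counts: '$':1, '7':1, 'X':1, 'Z':1, 'a':2, 'b':3, 'o':1
C (first-col start): C('$')=0, C('7')=1, C('X')=2, C('Z')=3, C('a')=4, C('b')=6, C('o')=9
L[0]='X': occ=0, LF[0]=C('X')+0=2+0=2
L[1]='b': occ=0, LF[1]=C('b')+0=6+0=6
L[2]='Z': occ=0, LF[2]=C('Z')+0=3+0=3
L[3]='7': occ=0, LF[3]=C('7')+0=1+0=1
L[4]='b': occ=1, LF[4]=C('b')+1=6+1=7
L[5]='b': occ=2, LF[5]=C('b')+2=6+2=8
L[6]='a': occ=0, LF[6]=C('a')+0=4+0=4
L[7]='o': occ=0, LF[7]=C('o')+0=9+0=9
L[8]='$': occ=0, LF[8]=C('$')+0=0+0=0
L[9]='a': occ=1, LF[9]=C('a')+1=4+1=5

Answer: 2 6 3 1 7 8 4 9 0 5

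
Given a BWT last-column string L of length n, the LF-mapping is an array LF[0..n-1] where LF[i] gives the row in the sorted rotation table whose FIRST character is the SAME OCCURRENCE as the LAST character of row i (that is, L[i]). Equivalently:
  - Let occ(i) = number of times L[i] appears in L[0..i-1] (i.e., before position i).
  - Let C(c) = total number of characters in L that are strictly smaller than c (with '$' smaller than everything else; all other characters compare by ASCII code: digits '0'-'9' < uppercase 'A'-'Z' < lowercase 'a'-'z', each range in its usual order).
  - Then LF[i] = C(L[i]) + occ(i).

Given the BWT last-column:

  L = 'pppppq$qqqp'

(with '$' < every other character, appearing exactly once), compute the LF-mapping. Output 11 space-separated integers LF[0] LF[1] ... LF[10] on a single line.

Char counts: '$':1, 'p':6, 'q':4
C (first-col start): C('$')=0, C('p')=1, C('q')=7
L[0]='p': occ=0, LF[0]=C('p')+0=1+0=1
L[1]='p': occ=1, LF[1]=C('p')+1=1+1=2
L[2]='p': occ=2, LF[2]=C('p')+2=1+2=3
L[3]='p': occ=3, LF[3]=C('p')+3=1+3=4
L[4]='p': occ=4, LF[4]=C('p')+4=1+4=5
L[5]='q': occ=0, LF[5]=C('q')+0=7+0=7
L[6]='$': occ=0, LF[6]=C('$')+0=0+0=0
L[7]='q': occ=1, LF[7]=C('q')+1=7+1=8
L[8]='q': occ=2, LF[8]=C('q')+2=7+2=9
L[9]='q': occ=3, LF[9]=C('q')+3=7+3=10
L[10]='p': occ=5, LF[10]=C('p')+5=1+5=6

Answer: 1 2 3 4 5 7 0 8 9 10 6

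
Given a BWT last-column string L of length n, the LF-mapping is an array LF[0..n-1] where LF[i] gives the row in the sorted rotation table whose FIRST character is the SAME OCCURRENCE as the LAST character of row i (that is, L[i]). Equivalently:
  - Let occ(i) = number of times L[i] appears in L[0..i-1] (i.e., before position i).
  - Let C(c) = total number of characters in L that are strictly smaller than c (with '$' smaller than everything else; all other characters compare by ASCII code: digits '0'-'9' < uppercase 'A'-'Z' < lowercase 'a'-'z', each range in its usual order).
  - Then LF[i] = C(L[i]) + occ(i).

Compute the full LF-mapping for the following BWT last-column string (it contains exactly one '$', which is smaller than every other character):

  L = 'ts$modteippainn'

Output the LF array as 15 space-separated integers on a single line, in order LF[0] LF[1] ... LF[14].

Answer: 13 12 0 6 9 2 14 3 4 10 11 1 5 7 8

Derivation:
Char counts: '$':1, 'a':1, 'd':1, 'e':1, 'i':2, 'm':1, 'n':2, 'o':1, 'p':2, 's':1, 't':2
C (first-col start): C('$')=0, C('a')=1, C('d')=2, C('e')=3, C('i')=4, C('m')=6, C('n')=7, C('o')=9, C('p')=10, C('s')=12, C('t')=13
L[0]='t': occ=0, LF[0]=C('t')+0=13+0=13
L[1]='s': occ=0, LF[1]=C('s')+0=12+0=12
L[2]='$': occ=0, LF[2]=C('$')+0=0+0=0
L[3]='m': occ=0, LF[3]=C('m')+0=6+0=6
L[4]='o': occ=0, LF[4]=C('o')+0=9+0=9
L[5]='d': occ=0, LF[5]=C('d')+0=2+0=2
L[6]='t': occ=1, LF[6]=C('t')+1=13+1=14
L[7]='e': occ=0, LF[7]=C('e')+0=3+0=3
L[8]='i': occ=0, LF[8]=C('i')+0=4+0=4
L[9]='p': occ=0, LF[9]=C('p')+0=10+0=10
L[10]='p': occ=1, LF[10]=C('p')+1=10+1=11
L[11]='a': occ=0, LF[11]=C('a')+0=1+0=1
L[12]='i': occ=1, LF[12]=C('i')+1=4+1=5
L[13]='n': occ=0, LF[13]=C('n')+0=7+0=7
L[14]='n': occ=1, LF[14]=C('n')+1=7+1=8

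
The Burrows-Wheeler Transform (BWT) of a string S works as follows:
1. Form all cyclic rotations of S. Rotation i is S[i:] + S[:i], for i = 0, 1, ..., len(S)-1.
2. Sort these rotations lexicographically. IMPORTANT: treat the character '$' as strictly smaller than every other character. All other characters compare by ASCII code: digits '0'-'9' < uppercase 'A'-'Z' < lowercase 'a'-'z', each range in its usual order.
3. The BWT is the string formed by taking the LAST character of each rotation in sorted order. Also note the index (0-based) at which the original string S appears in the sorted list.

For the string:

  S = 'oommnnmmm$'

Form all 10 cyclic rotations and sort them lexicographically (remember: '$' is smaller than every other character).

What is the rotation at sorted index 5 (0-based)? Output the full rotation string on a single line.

All 10 rotations (rotation i = S[i:]+S[:i]):
  rot[0] = oommnnmmm$
  rot[1] = ommnnmmm$o
  rot[2] = mmnnmmm$oo
  rot[3] = mnnmmm$oom
  rot[4] = nnmmm$oomm
  rot[5] = nmmm$oommn
  rot[6] = mmm$oommnn
  rot[7] = mm$oommnnm
  rot[8] = m$oommnnmm
  rot[9] = $oommnnmmm
Sorted (with $ < everything):
  sorted[0] = $oommnnmmm
  sorted[1] = m$oommnnmm
  sorted[2] = mm$oommnnm
  sorted[3] = mmm$oommnn
  sorted[4] = mmnnmmm$oo
  sorted[5] = mnnmmm$oom
  sorted[6] = nmmm$oommn
  sorted[7] = nnmmm$oomm
  sorted[8] = ommnnmmm$o
  sorted[9] = oommnnmmm$
sorted[5] = mnnmmm$oom

Answer: mnnmmm$oom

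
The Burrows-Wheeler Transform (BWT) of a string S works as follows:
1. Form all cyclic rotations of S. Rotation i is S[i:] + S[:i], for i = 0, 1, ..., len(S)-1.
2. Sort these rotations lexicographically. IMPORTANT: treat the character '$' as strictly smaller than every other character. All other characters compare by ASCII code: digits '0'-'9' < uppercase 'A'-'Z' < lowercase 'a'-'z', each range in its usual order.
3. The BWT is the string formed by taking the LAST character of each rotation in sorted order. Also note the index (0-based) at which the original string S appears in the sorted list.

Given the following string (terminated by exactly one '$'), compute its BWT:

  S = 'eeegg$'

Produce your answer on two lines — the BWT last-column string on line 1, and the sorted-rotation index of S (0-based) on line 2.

Answer: g$eege
1

Derivation:
All 6 rotations (rotation i = S[i:]+S[:i]):
  rot[0] = eeegg$
  rot[1] = eegg$e
  rot[2] = egg$ee
  rot[3] = gg$eee
  rot[4] = g$eeeg
  rot[5] = $eeegg
Sorted (with $ < everything):
  sorted[0] = $eeegg  (last char: 'g')
  sorted[1] = eeegg$  (last char: '$')
  sorted[2] = eegg$e  (last char: 'e')
  sorted[3] = egg$ee  (last char: 'e')
  sorted[4] = g$eeeg  (last char: 'g')
  sorted[5] = gg$eee  (last char: 'e')
Last column: g$eege
Original string S is at sorted index 1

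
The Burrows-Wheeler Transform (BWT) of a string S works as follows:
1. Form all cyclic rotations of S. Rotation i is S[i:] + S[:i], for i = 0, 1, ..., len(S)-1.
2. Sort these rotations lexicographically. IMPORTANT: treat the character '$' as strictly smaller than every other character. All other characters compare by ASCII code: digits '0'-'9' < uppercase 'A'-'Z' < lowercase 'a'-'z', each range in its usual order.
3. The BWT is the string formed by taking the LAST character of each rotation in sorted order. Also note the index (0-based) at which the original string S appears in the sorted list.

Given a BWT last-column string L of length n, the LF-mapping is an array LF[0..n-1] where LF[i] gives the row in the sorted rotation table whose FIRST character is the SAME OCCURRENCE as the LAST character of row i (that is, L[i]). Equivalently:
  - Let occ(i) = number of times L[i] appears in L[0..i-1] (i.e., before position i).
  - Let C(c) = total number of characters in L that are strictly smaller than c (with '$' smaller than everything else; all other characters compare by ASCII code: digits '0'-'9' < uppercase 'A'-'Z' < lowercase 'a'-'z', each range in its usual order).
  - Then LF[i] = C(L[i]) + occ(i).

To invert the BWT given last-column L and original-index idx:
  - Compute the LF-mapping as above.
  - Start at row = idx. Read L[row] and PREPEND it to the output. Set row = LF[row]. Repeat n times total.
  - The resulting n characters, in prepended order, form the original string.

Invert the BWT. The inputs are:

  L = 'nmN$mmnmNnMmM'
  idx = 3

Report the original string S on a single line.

LF mapping: 10 5 3 0 6 7 11 8 4 12 1 9 2
Walk LF starting at row 3, prepending L[row]:
  step 1: row=3, L[3]='$', prepend. Next row=LF[3]=0
  step 2: row=0, L[0]='n', prepend. Next row=LF[0]=10
  step 3: row=10, L[10]='M', prepend. Next row=LF[10]=1
  step 4: row=1, L[1]='m', prepend. Next row=LF[1]=5
  step 5: row=5, L[5]='m', prepend. Next row=LF[5]=7
  step 6: row=7, L[7]='m', prepend. Next row=LF[7]=8
  step 7: row=8, L[8]='N', prepend. Next row=LF[8]=4
  step 8: row=4, L[4]='m', prepend. Next row=LF[4]=6
  step 9: row=6, L[6]='n', prepend. Next row=LF[6]=11
  step 10: row=11, L[11]='m', prepend. Next row=LF[11]=9
  step 11: row=9, L[9]='n', prepend. Next row=LF[9]=12
  step 12: row=12, L[12]='M', prepend. Next row=LF[12]=2
  step 13: row=2, L[2]='N', prepend. Next row=LF[2]=3
Reversed output: NMnmnmNmmmMn$

Answer: NMnmnmNmmmMn$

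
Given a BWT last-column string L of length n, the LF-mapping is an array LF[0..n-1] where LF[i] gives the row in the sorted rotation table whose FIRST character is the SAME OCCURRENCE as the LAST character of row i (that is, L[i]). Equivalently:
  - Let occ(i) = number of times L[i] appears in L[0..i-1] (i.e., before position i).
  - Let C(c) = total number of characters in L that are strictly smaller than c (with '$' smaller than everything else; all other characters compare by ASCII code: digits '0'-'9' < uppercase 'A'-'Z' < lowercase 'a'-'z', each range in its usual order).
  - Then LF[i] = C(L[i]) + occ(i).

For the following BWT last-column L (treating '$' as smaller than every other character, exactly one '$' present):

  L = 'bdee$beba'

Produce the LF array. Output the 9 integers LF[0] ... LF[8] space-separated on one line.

Char counts: '$':1, 'a':1, 'b':3, 'd':1, 'e':3
C (first-col start): C('$')=0, C('a')=1, C('b')=2, C('d')=5, C('e')=6
L[0]='b': occ=0, LF[0]=C('b')+0=2+0=2
L[1]='d': occ=0, LF[1]=C('d')+0=5+0=5
L[2]='e': occ=0, LF[2]=C('e')+0=6+0=6
L[3]='e': occ=1, LF[3]=C('e')+1=6+1=7
L[4]='$': occ=0, LF[4]=C('$')+0=0+0=0
L[5]='b': occ=1, LF[5]=C('b')+1=2+1=3
L[6]='e': occ=2, LF[6]=C('e')+2=6+2=8
L[7]='b': occ=2, LF[7]=C('b')+2=2+2=4
L[8]='a': occ=0, LF[8]=C('a')+0=1+0=1

Answer: 2 5 6 7 0 3 8 4 1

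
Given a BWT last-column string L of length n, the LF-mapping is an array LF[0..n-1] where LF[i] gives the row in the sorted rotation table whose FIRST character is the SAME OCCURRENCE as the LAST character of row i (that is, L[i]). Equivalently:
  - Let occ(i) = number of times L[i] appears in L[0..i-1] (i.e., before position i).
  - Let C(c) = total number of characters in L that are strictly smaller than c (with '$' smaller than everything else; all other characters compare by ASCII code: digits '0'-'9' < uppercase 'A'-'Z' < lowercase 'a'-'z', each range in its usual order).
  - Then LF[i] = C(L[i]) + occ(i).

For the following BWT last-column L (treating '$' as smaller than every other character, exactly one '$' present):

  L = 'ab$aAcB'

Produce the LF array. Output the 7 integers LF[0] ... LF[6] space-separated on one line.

Answer: 3 5 0 4 1 6 2

Derivation:
Char counts: '$':1, 'A':1, 'B':1, 'a':2, 'b':1, 'c':1
C (first-col start): C('$')=0, C('A')=1, C('B')=2, C('a')=3, C('b')=5, C('c')=6
L[0]='a': occ=0, LF[0]=C('a')+0=3+0=3
L[1]='b': occ=0, LF[1]=C('b')+0=5+0=5
L[2]='$': occ=0, LF[2]=C('$')+0=0+0=0
L[3]='a': occ=1, LF[3]=C('a')+1=3+1=4
L[4]='A': occ=0, LF[4]=C('A')+0=1+0=1
L[5]='c': occ=0, LF[5]=C('c')+0=6+0=6
L[6]='B': occ=0, LF[6]=C('B')+0=2+0=2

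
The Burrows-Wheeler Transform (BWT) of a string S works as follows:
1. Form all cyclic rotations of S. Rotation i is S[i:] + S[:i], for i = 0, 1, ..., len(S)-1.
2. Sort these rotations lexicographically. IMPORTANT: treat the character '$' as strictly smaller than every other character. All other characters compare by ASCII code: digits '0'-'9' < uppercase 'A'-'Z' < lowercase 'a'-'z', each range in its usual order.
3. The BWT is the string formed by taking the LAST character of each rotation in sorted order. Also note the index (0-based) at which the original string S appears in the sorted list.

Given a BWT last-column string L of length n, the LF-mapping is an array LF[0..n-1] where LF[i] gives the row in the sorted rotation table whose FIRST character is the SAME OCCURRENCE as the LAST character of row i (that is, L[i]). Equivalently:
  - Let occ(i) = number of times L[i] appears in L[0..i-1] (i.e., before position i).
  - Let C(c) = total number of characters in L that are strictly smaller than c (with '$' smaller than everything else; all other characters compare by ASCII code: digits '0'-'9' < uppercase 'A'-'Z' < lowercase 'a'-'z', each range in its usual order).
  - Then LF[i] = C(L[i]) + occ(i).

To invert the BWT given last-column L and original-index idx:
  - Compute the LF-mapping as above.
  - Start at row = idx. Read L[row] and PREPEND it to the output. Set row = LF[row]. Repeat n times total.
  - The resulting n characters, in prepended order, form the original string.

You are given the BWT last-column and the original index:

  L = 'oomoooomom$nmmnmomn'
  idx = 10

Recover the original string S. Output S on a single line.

Answer: noomomomnomommmono$

Derivation:
LF mapping: 11 12 1 13 14 15 16 2 17 3 0 8 4 5 9 6 18 7 10
Walk LF starting at row 10, prepending L[row]:
  step 1: row=10, L[10]='$', prepend. Next row=LF[10]=0
  step 2: row=0, L[0]='o', prepend. Next row=LF[0]=11
  step 3: row=11, L[11]='n', prepend. Next row=LF[11]=8
  step 4: row=8, L[8]='o', prepend. Next row=LF[8]=17
  step 5: row=17, L[17]='m', prepend. Next row=LF[17]=7
  step 6: row=7, L[7]='m', prepend. Next row=LF[7]=2
  step 7: row=2, L[2]='m', prepend. Next row=LF[2]=1
  step 8: row=1, L[1]='o', prepend. Next row=LF[1]=12
  step 9: row=12, L[12]='m', prepend. Next row=LF[12]=4
  step 10: row=4, L[4]='o', prepend. Next row=LF[4]=14
  step 11: row=14, L[14]='n', prepend. Next row=LF[14]=9
  step 12: row=9, L[9]='m', prepend. Next row=LF[9]=3
  step 13: row=3, L[3]='o', prepend. Next row=LF[3]=13
  step 14: row=13, L[13]='m', prepend. Next row=LF[13]=5
  step 15: row=5, L[5]='o', prepend. Next row=LF[5]=15
  step 16: row=15, L[15]='m', prepend. Next row=LF[15]=6
  step 17: row=6, L[6]='o', prepend. Next row=LF[6]=16
  step 18: row=16, L[16]='o', prepend. Next row=LF[16]=18
  step 19: row=18, L[18]='n', prepend. Next row=LF[18]=10
Reversed output: noomomomnomommmono$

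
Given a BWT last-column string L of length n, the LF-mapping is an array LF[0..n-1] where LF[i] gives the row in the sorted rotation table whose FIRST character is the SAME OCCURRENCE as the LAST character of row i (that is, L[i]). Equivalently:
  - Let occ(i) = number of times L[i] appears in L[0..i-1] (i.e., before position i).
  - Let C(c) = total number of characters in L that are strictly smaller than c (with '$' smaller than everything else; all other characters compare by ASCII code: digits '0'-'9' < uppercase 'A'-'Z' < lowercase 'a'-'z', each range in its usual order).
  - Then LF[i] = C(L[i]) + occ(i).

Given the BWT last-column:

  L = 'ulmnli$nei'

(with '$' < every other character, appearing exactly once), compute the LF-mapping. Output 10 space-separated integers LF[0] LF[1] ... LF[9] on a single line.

Answer: 9 4 6 7 5 2 0 8 1 3

Derivation:
Char counts: '$':1, 'e':1, 'i':2, 'l':2, 'm':1, 'n':2, 'u':1
C (first-col start): C('$')=0, C('e')=1, C('i')=2, C('l')=4, C('m')=6, C('n')=7, C('u')=9
L[0]='u': occ=0, LF[0]=C('u')+0=9+0=9
L[1]='l': occ=0, LF[1]=C('l')+0=4+0=4
L[2]='m': occ=0, LF[2]=C('m')+0=6+0=6
L[3]='n': occ=0, LF[3]=C('n')+0=7+0=7
L[4]='l': occ=1, LF[4]=C('l')+1=4+1=5
L[5]='i': occ=0, LF[5]=C('i')+0=2+0=2
L[6]='$': occ=0, LF[6]=C('$')+0=0+0=0
L[7]='n': occ=1, LF[7]=C('n')+1=7+1=8
L[8]='e': occ=0, LF[8]=C('e')+0=1+0=1
L[9]='i': occ=1, LF[9]=C('i')+1=2+1=3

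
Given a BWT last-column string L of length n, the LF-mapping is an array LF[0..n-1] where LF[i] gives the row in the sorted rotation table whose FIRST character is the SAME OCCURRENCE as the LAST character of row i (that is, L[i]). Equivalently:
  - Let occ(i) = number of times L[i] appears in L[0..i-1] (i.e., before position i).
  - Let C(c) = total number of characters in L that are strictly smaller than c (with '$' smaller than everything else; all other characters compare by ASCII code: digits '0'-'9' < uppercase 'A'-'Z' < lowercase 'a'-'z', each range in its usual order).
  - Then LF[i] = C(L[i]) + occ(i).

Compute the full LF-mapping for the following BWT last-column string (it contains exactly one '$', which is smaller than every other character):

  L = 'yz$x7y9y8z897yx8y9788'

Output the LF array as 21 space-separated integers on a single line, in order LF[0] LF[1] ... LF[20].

Char counts: '$':1, '7':3, '8':5, '9':3, 'x':2, 'y':5, 'z':2
C (first-col start): C('$')=0, C('7')=1, C('8')=4, C('9')=9, C('x')=12, C('y')=14, C('z')=19
L[0]='y': occ=0, LF[0]=C('y')+0=14+0=14
L[1]='z': occ=0, LF[1]=C('z')+0=19+0=19
L[2]='$': occ=0, LF[2]=C('$')+0=0+0=0
L[3]='x': occ=0, LF[3]=C('x')+0=12+0=12
L[4]='7': occ=0, LF[4]=C('7')+0=1+0=1
L[5]='y': occ=1, LF[5]=C('y')+1=14+1=15
L[6]='9': occ=0, LF[6]=C('9')+0=9+0=9
L[7]='y': occ=2, LF[7]=C('y')+2=14+2=16
L[8]='8': occ=0, LF[8]=C('8')+0=4+0=4
L[9]='z': occ=1, LF[9]=C('z')+1=19+1=20
L[10]='8': occ=1, LF[10]=C('8')+1=4+1=5
L[11]='9': occ=1, LF[11]=C('9')+1=9+1=10
L[12]='7': occ=1, LF[12]=C('7')+1=1+1=2
L[13]='y': occ=3, LF[13]=C('y')+3=14+3=17
L[14]='x': occ=1, LF[14]=C('x')+1=12+1=13
L[15]='8': occ=2, LF[15]=C('8')+2=4+2=6
L[16]='y': occ=4, LF[16]=C('y')+4=14+4=18
L[17]='9': occ=2, LF[17]=C('9')+2=9+2=11
L[18]='7': occ=2, LF[18]=C('7')+2=1+2=3
L[19]='8': occ=3, LF[19]=C('8')+3=4+3=7
L[20]='8': occ=4, LF[20]=C('8')+4=4+4=8

Answer: 14 19 0 12 1 15 9 16 4 20 5 10 2 17 13 6 18 11 3 7 8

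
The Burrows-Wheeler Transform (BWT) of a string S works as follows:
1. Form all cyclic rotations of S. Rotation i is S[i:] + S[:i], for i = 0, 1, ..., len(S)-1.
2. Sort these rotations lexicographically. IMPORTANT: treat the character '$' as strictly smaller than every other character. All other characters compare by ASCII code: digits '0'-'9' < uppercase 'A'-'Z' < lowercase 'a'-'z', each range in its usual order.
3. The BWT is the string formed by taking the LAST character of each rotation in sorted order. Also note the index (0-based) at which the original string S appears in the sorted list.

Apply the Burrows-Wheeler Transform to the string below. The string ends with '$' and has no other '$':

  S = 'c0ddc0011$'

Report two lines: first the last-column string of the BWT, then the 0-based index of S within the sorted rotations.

Answer: 1c0c10d$d0
7

Derivation:
All 10 rotations (rotation i = S[i:]+S[:i]):
  rot[0] = c0ddc0011$
  rot[1] = 0ddc0011$c
  rot[2] = ddc0011$c0
  rot[3] = dc0011$c0d
  rot[4] = c0011$c0dd
  rot[5] = 0011$c0ddc
  rot[6] = 011$c0ddc0
  rot[7] = 11$c0ddc00
  rot[8] = 1$c0ddc001
  rot[9] = $c0ddc0011
Sorted (with $ < everything):
  sorted[0] = $c0ddc0011  (last char: '1')
  sorted[1] = 0011$c0ddc  (last char: 'c')
  sorted[2] = 011$c0ddc0  (last char: '0')
  sorted[3] = 0ddc0011$c  (last char: 'c')
  sorted[4] = 1$c0ddc001  (last char: '1')
  sorted[5] = 11$c0ddc00  (last char: '0')
  sorted[6] = c0011$c0dd  (last char: 'd')
  sorted[7] = c0ddc0011$  (last char: '$')
  sorted[8] = dc0011$c0d  (last char: 'd')
  sorted[9] = ddc0011$c0  (last char: '0')
Last column: 1c0c10d$d0
Original string S is at sorted index 7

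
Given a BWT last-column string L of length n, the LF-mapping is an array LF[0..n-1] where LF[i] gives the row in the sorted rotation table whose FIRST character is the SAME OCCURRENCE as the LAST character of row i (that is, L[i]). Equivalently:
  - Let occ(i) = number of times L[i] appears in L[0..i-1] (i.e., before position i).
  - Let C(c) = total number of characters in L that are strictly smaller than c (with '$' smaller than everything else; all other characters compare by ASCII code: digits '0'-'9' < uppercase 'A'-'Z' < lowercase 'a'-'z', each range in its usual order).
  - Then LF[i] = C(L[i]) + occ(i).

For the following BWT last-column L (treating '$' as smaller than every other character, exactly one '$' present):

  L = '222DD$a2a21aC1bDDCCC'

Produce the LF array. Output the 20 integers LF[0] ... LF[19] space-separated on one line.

Char counts: '$':1, '1':2, '2':5, 'C':4, 'D':4, 'a':3, 'b':1
C (first-col start): C('$')=0, C('1')=1, C('2')=3, C('C')=8, C('D')=12, C('a')=16, C('b')=19
L[0]='2': occ=0, LF[0]=C('2')+0=3+0=3
L[1]='2': occ=1, LF[1]=C('2')+1=3+1=4
L[2]='2': occ=2, LF[2]=C('2')+2=3+2=5
L[3]='D': occ=0, LF[3]=C('D')+0=12+0=12
L[4]='D': occ=1, LF[4]=C('D')+1=12+1=13
L[5]='$': occ=0, LF[5]=C('$')+0=0+0=0
L[6]='a': occ=0, LF[6]=C('a')+0=16+0=16
L[7]='2': occ=3, LF[7]=C('2')+3=3+3=6
L[8]='a': occ=1, LF[8]=C('a')+1=16+1=17
L[9]='2': occ=4, LF[9]=C('2')+4=3+4=7
L[10]='1': occ=0, LF[10]=C('1')+0=1+0=1
L[11]='a': occ=2, LF[11]=C('a')+2=16+2=18
L[12]='C': occ=0, LF[12]=C('C')+0=8+0=8
L[13]='1': occ=1, LF[13]=C('1')+1=1+1=2
L[14]='b': occ=0, LF[14]=C('b')+0=19+0=19
L[15]='D': occ=2, LF[15]=C('D')+2=12+2=14
L[16]='D': occ=3, LF[16]=C('D')+3=12+3=15
L[17]='C': occ=1, LF[17]=C('C')+1=8+1=9
L[18]='C': occ=2, LF[18]=C('C')+2=8+2=10
L[19]='C': occ=3, LF[19]=C('C')+3=8+3=11

Answer: 3 4 5 12 13 0 16 6 17 7 1 18 8 2 19 14 15 9 10 11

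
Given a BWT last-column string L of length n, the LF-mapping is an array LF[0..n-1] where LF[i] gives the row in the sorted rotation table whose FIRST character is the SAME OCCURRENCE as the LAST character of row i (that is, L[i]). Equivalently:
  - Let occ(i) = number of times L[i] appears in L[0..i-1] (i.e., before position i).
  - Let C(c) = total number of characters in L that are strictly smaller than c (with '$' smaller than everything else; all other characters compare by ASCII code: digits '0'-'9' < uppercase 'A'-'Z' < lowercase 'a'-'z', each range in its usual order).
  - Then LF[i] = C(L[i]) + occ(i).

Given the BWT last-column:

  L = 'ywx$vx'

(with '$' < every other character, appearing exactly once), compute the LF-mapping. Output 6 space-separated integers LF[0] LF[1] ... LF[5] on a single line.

Char counts: '$':1, 'v':1, 'w':1, 'x':2, 'y':1
C (first-col start): C('$')=0, C('v')=1, C('w')=2, C('x')=3, C('y')=5
L[0]='y': occ=0, LF[0]=C('y')+0=5+0=5
L[1]='w': occ=0, LF[1]=C('w')+0=2+0=2
L[2]='x': occ=0, LF[2]=C('x')+0=3+0=3
L[3]='$': occ=0, LF[3]=C('$')+0=0+0=0
L[4]='v': occ=0, LF[4]=C('v')+0=1+0=1
L[5]='x': occ=1, LF[5]=C('x')+1=3+1=4

Answer: 5 2 3 0 1 4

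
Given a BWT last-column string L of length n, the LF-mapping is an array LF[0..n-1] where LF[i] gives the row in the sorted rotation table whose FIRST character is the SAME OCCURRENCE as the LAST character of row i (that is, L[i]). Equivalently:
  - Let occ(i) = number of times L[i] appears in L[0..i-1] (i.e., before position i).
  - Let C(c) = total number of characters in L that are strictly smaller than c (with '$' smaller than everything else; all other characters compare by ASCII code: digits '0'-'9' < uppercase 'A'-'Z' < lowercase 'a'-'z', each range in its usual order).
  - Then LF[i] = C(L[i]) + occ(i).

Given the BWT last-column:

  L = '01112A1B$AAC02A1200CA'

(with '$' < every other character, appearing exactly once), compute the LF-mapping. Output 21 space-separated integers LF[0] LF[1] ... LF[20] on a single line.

Char counts: '$':1, '0':4, '1':5, '2':3, 'A':5, 'B':1, 'C':2
C (first-col start): C('$')=0, C('0')=1, C('1')=5, C('2')=10, C('A')=13, C('B')=18, C('C')=19
L[0]='0': occ=0, LF[0]=C('0')+0=1+0=1
L[1]='1': occ=0, LF[1]=C('1')+0=5+0=5
L[2]='1': occ=1, LF[2]=C('1')+1=5+1=6
L[3]='1': occ=2, LF[3]=C('1')+2=5+2=7
L[4]='2': occ=0, LF[4]=C('2')+0=10+0=10
L[5]='A': occ=0, LF[5]=C('A')+0=13+0=13
L[6]='1': occ=3, LF[6]=C('1')+3=5+3=8
L[7]='B': occ=0, LF[7]=C('B')+0=18+0=18
L[8]='$': occ=0, LF[8]=C('$')+0=0+0=0
L[9]='A': occ=1, LF[9]=C('A')+1=13+1=14
L[10]='A': occ=2, LF[10]=C('A')+2=13+2=15
L[11]='C': occ=0, LF[11]=C('C')+0=19+0=19
L[12]='0': occ=1, LF[12]=C('0')+1=1+1=2
L[13]='2': occ=1, LF[13]=C('2')+1=10+1=11
L[14]='A': occ=3, LF[14]=C('A')+3=13+3=16
L[15]='1': occ=4, LF[15]=C('1')+4=5+4=9
L[16]='2': occ=2, LF[16]=C('2')+2=10+2=12
L[17]='0': occ=2, LF[17]=C('0')+2=1+2=3
L[18]='0': occ=3, LF[18]=C('0')+3=1+3=4
L[19]='C': occ=1, LF[19]=C('C')+1=19+1=20
L[20]='A': occ=4, LF[20]=C('A')+4=13+4=17

Answer: 1 5 6 7 10 13 8 18 0 14 15 19 2 11 16 9 12 3 4 20 17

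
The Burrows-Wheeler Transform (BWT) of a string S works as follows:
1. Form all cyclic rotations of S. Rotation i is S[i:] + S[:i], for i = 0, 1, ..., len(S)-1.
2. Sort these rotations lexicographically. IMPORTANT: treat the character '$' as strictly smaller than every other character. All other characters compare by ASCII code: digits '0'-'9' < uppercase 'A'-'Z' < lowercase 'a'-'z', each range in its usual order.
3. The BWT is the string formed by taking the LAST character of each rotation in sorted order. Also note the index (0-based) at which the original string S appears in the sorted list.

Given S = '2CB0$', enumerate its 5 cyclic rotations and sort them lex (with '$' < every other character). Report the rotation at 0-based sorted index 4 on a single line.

Answer: CB0$2

Derivation:
All 5 rotations (rotation i = S[i:]+S[:i]):
  rot[0] = 2CB0$
  rot[1] = CB0$2
  rot[2] = B0$2C
  rot[3] = 0$2CB
  rot[4] = $2CB0
Sorted (with $ < everything):
  sorted[0] = $2CB0
  sorted[1] = 0$2CB
  sorted[2] = 2CB0$
  sorted[3] = B0$2C
  sorted[4] = CB0$2
sorted[4] = CB0$2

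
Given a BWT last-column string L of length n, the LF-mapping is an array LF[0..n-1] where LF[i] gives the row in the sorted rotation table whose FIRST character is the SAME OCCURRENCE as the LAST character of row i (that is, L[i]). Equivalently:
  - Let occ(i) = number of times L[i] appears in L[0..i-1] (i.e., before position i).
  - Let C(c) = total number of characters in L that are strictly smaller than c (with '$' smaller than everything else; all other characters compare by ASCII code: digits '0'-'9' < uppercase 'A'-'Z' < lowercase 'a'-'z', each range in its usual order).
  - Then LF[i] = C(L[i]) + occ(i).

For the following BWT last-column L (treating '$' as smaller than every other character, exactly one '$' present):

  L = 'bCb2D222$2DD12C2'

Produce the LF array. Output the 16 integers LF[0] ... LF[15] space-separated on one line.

Answer: 14 9 15 2 11 3 4 5 0 6 12 13 1 7 10 8

Derivation:
Char counts: '$':1, '1':1, '2':7, 'C':2, 'D':3, 'b':2
C (first-col start): C('$')=0, C('1')=1, C('2')=2, C('C')=9, C('D')=11, C('b')=14
L[0]='b': occ=0, LF[0]=C('b')+0=14+0=14
L[1]='C': occ=0, LF[1]=C('C')+0=9+0=9
L[2]='b': occ=1, LF[2]=C('b')+1=14+1=15
L[3]='2': occ=0, LF[3]=C('2')+0=2+0=2
L[4]='D': occ=0, LF[4]=C('D')+0=11+0=11
L[5]='2': occ=1, LF[5]=C('2')+1=2+1=3
L[6]='2': occ=2, LF[6]=C('2')+2=2+2=4
L[7]='2': occ=3, LF[7]=C('2')+3=2+3=5
L[8]='$': occ=0, LF[8]=C('$')+0=0+0=0
L[9]='2': occ=4, LF[9]=C('2')+4=2+4=6
L[10]='D': occ=1, LF[10]=C('D')+1=11+1=12
L[11]='D': occ=2, LF[11]=C('D')+2=11+2=13
L[12]='1': occ=0, LF[12]=C('1')+0=1+0=1
L[13]='2': occ=5, LF[13]=C('2')+5=2+5=7
L[14]='C': occ=1, LF[14]=C('C')+1=9+1=10
L[15]='2': occ=6, LF[15]=C('2')+6=2+6=8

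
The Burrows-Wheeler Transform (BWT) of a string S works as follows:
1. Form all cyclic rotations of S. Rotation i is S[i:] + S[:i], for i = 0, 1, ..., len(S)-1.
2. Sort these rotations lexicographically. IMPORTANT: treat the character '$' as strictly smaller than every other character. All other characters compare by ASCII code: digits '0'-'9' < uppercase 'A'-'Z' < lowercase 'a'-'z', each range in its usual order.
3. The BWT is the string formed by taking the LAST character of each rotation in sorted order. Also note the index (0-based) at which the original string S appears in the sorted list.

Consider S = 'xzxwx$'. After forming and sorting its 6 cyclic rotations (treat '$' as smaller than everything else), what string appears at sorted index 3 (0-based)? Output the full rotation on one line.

All 6 rotations (rotation i = S[i:]+S[:i]):
  rot[0] = xzxwx$
  rot[1] = zxwx$x
  rot[2] = xwx$xz
  rot[3] = wx$xzx
  rot[4] = x$xzxw
  rot[5] = $xzxwx
Sorted (with $ < everything):
  sorted[0] = $xzxwx
  sorted[1] = wx$xzx
  sorted[2] = x$xzxw
  sorted[3] = xwx$xz
  sorted[4] = xzxwx$
  sorted[5] = zxwx$x
sorted[3] = xwx$xz

Answer: xwx$xz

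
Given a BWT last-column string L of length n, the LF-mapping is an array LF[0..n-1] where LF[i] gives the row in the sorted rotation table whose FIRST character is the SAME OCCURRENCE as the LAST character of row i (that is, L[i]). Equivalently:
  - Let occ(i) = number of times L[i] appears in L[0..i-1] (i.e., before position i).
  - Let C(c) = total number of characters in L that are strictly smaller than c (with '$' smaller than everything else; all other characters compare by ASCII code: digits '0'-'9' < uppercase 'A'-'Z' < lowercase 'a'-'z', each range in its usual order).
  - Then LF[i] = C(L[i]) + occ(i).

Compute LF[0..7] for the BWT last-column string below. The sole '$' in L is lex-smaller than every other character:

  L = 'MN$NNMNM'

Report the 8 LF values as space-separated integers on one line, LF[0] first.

Char counts: '$':1, 'M':3, 'N':4
C (first-col start): C('$')=0, C('M')=1, C('N')=4
L[0]='M': occ=0, LF[0]=C('M')+0=1+0=1
L[1]='N': occ=0, LF[1]=C('N')+0=4+0=4
L[2]='$': occ=0, LF[2]=C('$')+0=0+0=0
L[3]='N': occ=1, LF[3]=C('N')+1=4+1=5
L[4]='N': occ=2, LF[4]=C('N')+2=4+2=6
L[5]='M': occ=1, LF[5]=C('M')+1=1+1=2
L[6]='N': occ=3, LF[6]=C('N')+3=4+3=7
L[7]='M': occ=2, LF[7]=C('M')+2=1+2=3

Answer: 1 4 0 5 6 2 7 3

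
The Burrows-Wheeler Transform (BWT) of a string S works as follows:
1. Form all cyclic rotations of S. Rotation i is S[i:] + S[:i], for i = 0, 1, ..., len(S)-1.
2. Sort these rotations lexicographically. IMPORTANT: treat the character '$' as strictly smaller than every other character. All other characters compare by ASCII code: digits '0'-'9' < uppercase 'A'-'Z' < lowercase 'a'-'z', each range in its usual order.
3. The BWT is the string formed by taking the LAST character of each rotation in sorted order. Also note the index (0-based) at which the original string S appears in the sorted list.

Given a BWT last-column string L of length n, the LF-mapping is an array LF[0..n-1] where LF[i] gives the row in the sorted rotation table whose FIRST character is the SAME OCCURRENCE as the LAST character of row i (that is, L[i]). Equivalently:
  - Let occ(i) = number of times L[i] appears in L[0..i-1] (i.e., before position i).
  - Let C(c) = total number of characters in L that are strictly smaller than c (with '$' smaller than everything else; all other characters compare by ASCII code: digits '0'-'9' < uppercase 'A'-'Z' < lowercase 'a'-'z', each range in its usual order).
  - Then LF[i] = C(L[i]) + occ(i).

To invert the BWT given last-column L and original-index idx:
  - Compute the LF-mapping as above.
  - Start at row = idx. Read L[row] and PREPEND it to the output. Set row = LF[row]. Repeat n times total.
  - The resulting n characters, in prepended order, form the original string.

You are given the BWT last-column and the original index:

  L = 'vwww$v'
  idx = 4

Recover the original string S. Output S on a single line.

LF mapping: 1 3 4 5 0 2
Walk LF starting at row 4, prepending L[row]:
  step 1: row=4, L[4]='$', prepend. Next row=LF[4]=0
  step 2: row=0, L[0]='v', prepend. Next row=LF[0]=1
  step 3: row=1, L[1]='w', prepend. Next row=LF[1]=3
  step 4: row=3, L[3]='w', prepend. Next row=LF[3]=5
  step 5: row=5, L[5]='v', prepend. Next row=LF[5]=2
  step 6: row=2, L[2]='w', prepend. Next row=LF[2]=4
Reversed output: wvwwv$

Answer: wvwwv$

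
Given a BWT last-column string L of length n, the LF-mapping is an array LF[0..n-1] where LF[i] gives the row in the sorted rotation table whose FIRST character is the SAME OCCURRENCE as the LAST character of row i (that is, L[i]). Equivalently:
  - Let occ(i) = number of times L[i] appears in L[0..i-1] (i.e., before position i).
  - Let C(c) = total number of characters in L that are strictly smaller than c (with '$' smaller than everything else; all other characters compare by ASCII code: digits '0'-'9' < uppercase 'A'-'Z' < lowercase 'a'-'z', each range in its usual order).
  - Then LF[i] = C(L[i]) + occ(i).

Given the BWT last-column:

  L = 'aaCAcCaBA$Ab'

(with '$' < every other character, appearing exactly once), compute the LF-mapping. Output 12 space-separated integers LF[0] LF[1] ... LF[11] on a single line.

Answer: 7 8 5 1 11 6 9 4 2 0 3 10

Derivation:
Char counts: '$':1, 'A':3, 'B':1, 'C':2, 'a':3, 'b':1, 'c':1
C (first-col start): C('$')=0, C('A')=1, C('B')=4, C('C')=5, C('a')=7, C('b')=10, C('c')=11
L[0]='a': occ=0, LF[0]=C('a')+0=7+0=7
L[1]='a': occ=1, LF[1]=C('a')+1=7+1=8
L[2]='C': occ=0, LF[2]=C('C')+0=5+0=5
L[3]='A': occ=0, LF[3]=C('A')+0=1+0=1
L[4]='c': occ=0, LF[4]=C('c')+0=11+0=11
L[5]='C': occ=1, LF[5]=C('C')+1=5+1=6
L[6]='a': occ=2, LF[6]=C('a')+2=7+2=9
L[7]='B': occ=0, LF[7]=C('B')+0=4+0=4
L[8]='A': occ=1, LF[8]=C('A')+1=1+1=2
L[9]='$': occ=0, LF[9]=C('$')+0=0+0=0
L[10]='A': occ=2, LF[10]=C('A')+2=1+2=3
L[11]='b': occ=0, LF[11]=C('b')+0=10+0=10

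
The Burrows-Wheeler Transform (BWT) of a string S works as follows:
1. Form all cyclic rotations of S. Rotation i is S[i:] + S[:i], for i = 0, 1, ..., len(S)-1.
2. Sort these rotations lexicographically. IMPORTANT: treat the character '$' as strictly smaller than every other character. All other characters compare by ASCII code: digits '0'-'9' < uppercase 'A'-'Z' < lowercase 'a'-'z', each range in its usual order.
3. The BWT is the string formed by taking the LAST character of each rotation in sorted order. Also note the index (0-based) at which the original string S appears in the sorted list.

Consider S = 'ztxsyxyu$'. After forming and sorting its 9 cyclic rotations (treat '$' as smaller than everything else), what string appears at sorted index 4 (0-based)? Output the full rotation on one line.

All 9 rotations (rotation i = S[i:]+S[:i]):
  rot[0] = ztxsyxyu$
  rot[1] = txsyxyu$z
  rot[2] = xsyxyu$zt
  rot[3] = syxyu$ztx
  rot[4] = yxyu$ztxs
  rot[5] = xyu$ztxsy
  rot[6] = yu$ztxsyx
  rot[7] = u$ztxsyxy
  rot[8] = $ztxsyxyu
Sorted (with $ < everything):
  sorted[0] = $ztxsyxyu
  sorted[1] = syxyu$ztx
  sorted[2] = txsyxyu$z
  sorted[3] = u$ztxsyxy
  sorted[4] = xsyxyu$zt
  sorted[5] = xyu$ztxsy
  sorted[6] = yu$ztxsyx
  sorted[7] = yxyu$ztxs
  sorted[8] = ztxsyxyu$
sorted[4] = xsyxyu$zt

Answer: xsyxyu$zt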